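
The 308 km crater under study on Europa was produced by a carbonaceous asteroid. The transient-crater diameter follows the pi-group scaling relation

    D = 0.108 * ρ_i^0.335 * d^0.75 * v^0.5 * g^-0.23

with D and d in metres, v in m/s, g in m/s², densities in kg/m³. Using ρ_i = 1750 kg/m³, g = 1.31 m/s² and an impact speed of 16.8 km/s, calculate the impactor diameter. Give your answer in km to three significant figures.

Rearranging for d: d = [D / (0.108 · 1750^0.335 · 16800^0.5 · 1.31^-0.23)]^(1/0.75).
D = 308000 m.
1750^0.335 = 12.20
16800^0.5 = 129.6
1.31^-0.23 = 0.9398
Denominator = 0.108 × 12.20 × 129.6 × 0.9398 = 160.5
D / 160.5 = 308000 / 160.5 = 1919
d = 1919^(1/0.75) = 1919^1.3333 = 23841 m

d ≈ 23.8 km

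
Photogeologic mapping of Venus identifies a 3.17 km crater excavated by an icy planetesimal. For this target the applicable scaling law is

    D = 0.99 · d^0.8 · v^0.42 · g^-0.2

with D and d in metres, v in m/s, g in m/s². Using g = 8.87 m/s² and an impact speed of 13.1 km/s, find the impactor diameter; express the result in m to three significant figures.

d ≈ 287 m

Rearranging for d: d = [D / (0.99 · 13100^0.42 · 8.87^-0.2)]^(1/0.8).
D = 3170 m.
13100^0.42 = 53.61
8.87^-0.2 = 0.6463
Denominator = 0.99 × 53.61 × 0.6463 = 34.30
D / 34.30 = 3170 / 34.30 = 92.42
d = 92.42^(1/0.8) = 92.42^1.25 = 286.6 m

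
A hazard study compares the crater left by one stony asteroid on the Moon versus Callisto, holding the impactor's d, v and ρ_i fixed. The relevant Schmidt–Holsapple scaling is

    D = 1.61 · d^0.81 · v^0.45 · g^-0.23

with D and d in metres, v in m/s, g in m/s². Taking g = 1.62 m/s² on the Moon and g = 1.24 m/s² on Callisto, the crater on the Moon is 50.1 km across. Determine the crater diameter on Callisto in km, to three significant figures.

All impactor-dependent factors cancel in the ratio, leaving D_Callisto/D_Moon = (g_Callisto/g_Moon)^-0.23.
(1.24/1.62)^-0.23 = 0.7654^-0.23 = 1.063
D_Callisto = 1.063 × 50.1 km = 53.3 km

D ≈ 53.3 km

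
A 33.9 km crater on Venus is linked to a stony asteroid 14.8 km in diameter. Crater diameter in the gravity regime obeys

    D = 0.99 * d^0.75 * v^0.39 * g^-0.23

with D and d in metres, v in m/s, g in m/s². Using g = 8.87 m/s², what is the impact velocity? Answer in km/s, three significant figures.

Rearranging for v: v = [D / (0.99 · 14800^0.75 · 8.87^-0.23)]^(1/0.39).
D = 33900 m.
14800^0.75 = 1342
8.87^-0.23 = 0.6053
Denominator = 0.99 × 1342 × 0.6053 = 804.2
D / 804.2 = 33900 / 804.2 = 42.15
v = 42.15^(1/0.39) = 42.15^2.5641 = 14660 m/s

v ≈ 14.7 km/s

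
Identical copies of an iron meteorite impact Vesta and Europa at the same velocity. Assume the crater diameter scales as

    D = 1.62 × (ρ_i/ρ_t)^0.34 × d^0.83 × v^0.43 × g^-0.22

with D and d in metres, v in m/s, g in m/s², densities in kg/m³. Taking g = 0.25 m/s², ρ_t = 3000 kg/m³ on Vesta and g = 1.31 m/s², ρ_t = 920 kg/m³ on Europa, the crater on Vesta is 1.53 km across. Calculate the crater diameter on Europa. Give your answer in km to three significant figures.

The impactor-only factors (d, v, ρ_i) cancel in the ratio, leaving D_Europa/D_Vesta = (g_Europa/g_Vesta)^-0.22 · (ρ_t,Vesta/ρ_t,Europa)^0.34.
(1.31/0.25)^-0.22 = 5.240^-0.22 = 0.6946
(3000/920)^0.34 = 3.261^0.34 = 1.495
Ratio = 0.6946 × 1.495 = 1.038
D_Europa = 1.038 × 1.53 km = 1.59 km

D ≈ 1.59 km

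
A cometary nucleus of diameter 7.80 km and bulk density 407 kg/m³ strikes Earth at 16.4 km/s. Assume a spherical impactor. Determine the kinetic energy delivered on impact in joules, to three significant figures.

d = 7800 m; v = 16400 m/s.
Mass m = (π/6) ρ d³ = (π/6) × 407 × (7800)³ = 1.011 × 10^14 kg
E = ½ m v² = 0.5 × 1.011 × 10^14 × (16400)² = 1.360 × 10^22 J

E ≈ 1.36 × 10^22 J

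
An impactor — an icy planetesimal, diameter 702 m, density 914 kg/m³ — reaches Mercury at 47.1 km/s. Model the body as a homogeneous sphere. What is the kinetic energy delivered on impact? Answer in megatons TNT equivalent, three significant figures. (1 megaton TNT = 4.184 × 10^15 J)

E ≈ 43900 Mt TNT

v = 47100 m/s.
Mass m = (π/6) ρ d³ = (π/6) × 914 × (702)³ = 1.656 × 10^11 kg
E = ½ m v² = 0.5 × 1.656 × 10^11 × (47100)² = 1.837 × 10^20 J
   = 1.837 × 10^20 / 4.184×10^15 = 43905 Mt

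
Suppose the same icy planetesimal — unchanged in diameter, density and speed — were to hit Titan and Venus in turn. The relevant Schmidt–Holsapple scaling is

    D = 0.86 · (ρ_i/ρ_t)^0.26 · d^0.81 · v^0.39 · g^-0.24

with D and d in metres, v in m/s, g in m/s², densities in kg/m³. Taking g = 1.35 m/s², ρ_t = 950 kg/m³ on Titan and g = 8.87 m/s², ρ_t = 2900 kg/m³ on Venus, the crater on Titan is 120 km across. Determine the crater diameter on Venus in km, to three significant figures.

D ≈ 57.1 km

The impactor-only factors (d, v, ρ_i) cancel in the ratio, leaving D_Venus/D_Titan = (g_Venus/g_Titan)^-0.24 · (ρ_t,Titan/ρ_t,Venus)^0.26.
(8.87/1.35)^-0.24 = 6.570^-0.24 = 0.6365
(950/2900)^0.26 = 0.3276^0.26 = 0.7482
Ratio = 0.6365 × 0.7482 = 0.4762
D_Venus = 0.4762 × 120 km = 57.1 km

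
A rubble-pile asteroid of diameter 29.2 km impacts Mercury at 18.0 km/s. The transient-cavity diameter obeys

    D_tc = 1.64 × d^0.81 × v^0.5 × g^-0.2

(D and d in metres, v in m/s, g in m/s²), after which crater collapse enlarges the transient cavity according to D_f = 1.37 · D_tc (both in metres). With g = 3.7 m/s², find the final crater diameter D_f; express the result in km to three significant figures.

D_f ≈ 961 km

In SI: d = 29200 m, v = 18000 m/s.
d^0.81 = 29200^0.81 = 4140
v^0.5 = 18000^0.5 = 134.2
g^-0.2 = 3.7^-0.2 = 0.7698
D_tc = 1.64 × 4140 × 134.2 × 0.7698 = 7.014 × 10^5 m
D_f = 1.37 × 7.014 × 10^5 = 9.609 × 10^5 m
     = 960.9 km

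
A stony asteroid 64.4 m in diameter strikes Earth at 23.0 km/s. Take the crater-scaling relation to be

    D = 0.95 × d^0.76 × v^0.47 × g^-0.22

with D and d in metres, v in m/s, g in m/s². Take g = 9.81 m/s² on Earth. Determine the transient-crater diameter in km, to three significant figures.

D ≈ 1.53 km

In SI units: v = 23000 m/s.
d^0.76 = 64.4^0.76 = 23.70
v^0.47 = 23000^0.47 = 112.2
g^-0.22 = 9.81^-0.22 = 0.6051
D = 0.95 × 23.70 × 112.2 × 0.6051 = 1529 m
   = 1.529 km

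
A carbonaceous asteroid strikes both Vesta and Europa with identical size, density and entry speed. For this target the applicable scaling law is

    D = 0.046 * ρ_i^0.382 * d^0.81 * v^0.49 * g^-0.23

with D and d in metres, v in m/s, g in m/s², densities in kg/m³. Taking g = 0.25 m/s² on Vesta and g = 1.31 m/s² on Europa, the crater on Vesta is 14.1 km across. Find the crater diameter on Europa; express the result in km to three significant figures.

All impactor-dependent factors cancel in the ratio, leaving D_Europa/D_Vesta = (g_Europa/g_Vesta)^-0.23.
(1.31/0.25)^-0.23 = 5.240^-0.23 = 0.6832
D_Europa = 0.6832 × 14.1 km = 9.63 km

D ≈ 9.63 km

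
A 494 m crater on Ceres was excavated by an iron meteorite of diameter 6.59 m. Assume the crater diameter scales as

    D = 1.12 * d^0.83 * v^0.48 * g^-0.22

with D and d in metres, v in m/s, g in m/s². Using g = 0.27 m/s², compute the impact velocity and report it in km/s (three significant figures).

v ≈ 6.80 km/s

Rearranging for v: v = [D / (1.12 · 6.59^0.83 · 0.27^-0.22)]^(1/0.48).
6.59^0.83 = 4.783
0.27^-0.22 = 1.334
Denominator = 1.12 × 4.783 × 1.334 = 7.146
D / 7.146 = 494 / 7.146 = 69.13
v = 69.13^(1/0.48) = 69.13^2.0833 = 6801 m/s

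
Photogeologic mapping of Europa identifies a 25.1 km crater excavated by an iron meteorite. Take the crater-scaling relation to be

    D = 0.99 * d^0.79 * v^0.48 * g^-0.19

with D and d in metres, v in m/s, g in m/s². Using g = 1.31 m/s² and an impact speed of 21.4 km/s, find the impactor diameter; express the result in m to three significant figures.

d ≈ 937 m

Rearranging for d: d = [D / (0.99 · 21400^0.48 · 1.31^-0.19)]^(1/0.79).
D = 25100 m.
21400^0.48 = 119.8
1.31^-0.19 = 0.9500
Denominator = 0.99 × 119.8 × 0.9500 = 112.7
D / 112.7 = 25100 / 112.7 = 222.7
d = 222.7^(1/0.79) = 222.7^1.2658 = 937.0 m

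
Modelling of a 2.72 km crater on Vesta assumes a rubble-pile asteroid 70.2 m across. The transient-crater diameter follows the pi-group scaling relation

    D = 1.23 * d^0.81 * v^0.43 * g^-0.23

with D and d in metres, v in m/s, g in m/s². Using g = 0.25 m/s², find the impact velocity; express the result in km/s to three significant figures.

v ≈ 9.51 km/s

Rearranging for v: v = [D / (1.23 · 70.2^0.81 · 0.25^-0.23)]^(1/0.43).
D = 2720 m.
70.2^0.81 = 31.30
0.25^-0.23 = 1.376
Denominator = 1.23 × 31.30 × 1.376 = 52.97
D / 52.97 = 2720 / 52.97 = 51.35
v = 51.35^(1/0.43) = 51.35^2.3256 = 9507 m/s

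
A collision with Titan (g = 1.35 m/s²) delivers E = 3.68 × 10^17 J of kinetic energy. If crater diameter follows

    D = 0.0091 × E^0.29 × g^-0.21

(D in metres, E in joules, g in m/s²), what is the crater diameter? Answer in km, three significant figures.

D ≈ 1.06 km

E^0.29 = (3.68 × 10^17)^0.29 = 1.242 × 10^5
g^-0.21 = 1.35^-0.21 = 0.9389
D = 0.0091 × 1.242 × 10^5 × 0.9389 = 1061 m
   = 1.061 km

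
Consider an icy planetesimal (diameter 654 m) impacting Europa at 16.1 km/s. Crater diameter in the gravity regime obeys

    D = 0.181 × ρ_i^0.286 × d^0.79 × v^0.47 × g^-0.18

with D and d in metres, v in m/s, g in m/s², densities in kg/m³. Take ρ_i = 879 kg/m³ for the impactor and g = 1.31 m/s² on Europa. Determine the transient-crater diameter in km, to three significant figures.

D ≈ 19.1 km

In SI units: v = 16100 m/s.
ρ_i^0.286 = 879^0.286 = 6.950
d^0.79 = 654^0.79 = 167.6
v^0.47 = 16100^0.47 = 94.89
g^-0.18 = 1.31^-0.18 = 0.9526
D = 0.181 × 6.950 × 167.6 × 94.89 × 0.9526 = 19058 m
   = 19.06 km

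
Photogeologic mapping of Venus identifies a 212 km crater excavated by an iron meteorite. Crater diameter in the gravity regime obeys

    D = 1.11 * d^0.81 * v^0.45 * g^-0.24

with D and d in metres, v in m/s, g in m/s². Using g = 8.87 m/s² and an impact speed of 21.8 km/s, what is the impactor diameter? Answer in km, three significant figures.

Rearranging for d: d = [D / (1.11 · 21800^0.45 · 8.87^-0.24)]^(1/0.81).
D = 212000 m.
21800^0.45 = 89.60
8.87^-0.24 = 0.5922
Denominator = 1.11 × 89.60 × 0.5922 = 58.90
D / 58.90 = 212000 / 58.90 = 3599
d = 3599^(1/0.81) = 3599^1.2346 = 24573 m

d ≈ 24.6 km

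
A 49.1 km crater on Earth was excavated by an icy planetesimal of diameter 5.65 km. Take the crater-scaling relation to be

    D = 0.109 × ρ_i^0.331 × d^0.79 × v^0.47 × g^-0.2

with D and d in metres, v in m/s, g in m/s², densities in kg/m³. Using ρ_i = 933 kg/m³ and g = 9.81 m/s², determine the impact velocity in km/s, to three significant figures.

Rearranging for v: v = [D / (0.109 · 933^0.331 · 5650^0.79 · 9.81^-0.2)]^(1/0.47).
D = 49100 m.
933^0.331 = 9.617
5650^0.79 = 920.7
9.81^-0.2 = 0.6334
Denominator = 0.109 × 9.617 × 920.7 × 0.6334 = 611.3
D / 611.3 = 49100 / 611.3 = 80.32
v = 80.32^(1/0.47) = 80.32^2.1277 = 11295 m/s

v ≈ 11.3 km/s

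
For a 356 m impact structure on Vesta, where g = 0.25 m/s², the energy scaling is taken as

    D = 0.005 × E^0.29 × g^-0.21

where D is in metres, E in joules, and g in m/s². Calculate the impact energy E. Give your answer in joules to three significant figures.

Rearranging: E = [D / (0.005 · g^-0.21)]^(1/0.29).
g^-0.21 = 0.25^-0.21 = 1.338
D / (0.005 × 1.338) = 356 / (6.690 × 10^-3) = 5.321 × 10^4
E = (5.321 × 10^4)^3.4483 = 1.980 × 10^16 J

E ≈ 1.98 × 10^16 J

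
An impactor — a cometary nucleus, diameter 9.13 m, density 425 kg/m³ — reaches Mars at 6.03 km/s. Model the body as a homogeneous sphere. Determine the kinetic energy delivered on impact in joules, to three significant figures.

v = 6030 m/s.
Mass m = (π/6) ρ d³ = (π/6) × 425 × (9.13)³ = 1.694 × 10^5 kg
E = ½ m v² = 0.5 × 1.694 × 10^5 × (6030)² = 3.080 × 10^12 J

E ≈ 3.08 × 10^12 J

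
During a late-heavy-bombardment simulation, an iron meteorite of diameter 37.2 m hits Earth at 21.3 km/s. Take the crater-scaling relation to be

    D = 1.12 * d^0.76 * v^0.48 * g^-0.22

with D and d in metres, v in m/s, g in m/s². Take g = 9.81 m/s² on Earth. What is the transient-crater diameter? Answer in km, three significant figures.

In SI units: v = 21300 m/s.
d^0.76 = 37.2^0.76 = 15.62
v^0.48 = 21300^0.48 = 119.6
g^-0.22 = 9.81^-0.22 = 0.6051
D = 1.12 × 15.62 × 119.6 × 0.6051 = 1266 m
   = 1.266 km

D ≈ 1.27 km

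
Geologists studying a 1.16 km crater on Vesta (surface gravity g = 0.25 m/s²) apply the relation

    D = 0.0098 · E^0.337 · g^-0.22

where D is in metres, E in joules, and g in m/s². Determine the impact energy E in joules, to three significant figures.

E ≈ 4.58 × 10^14 J

Rearranging: E = [D / (0.0098 · g^-0.22)]^(1/0.337).
D = 1160 m.
g^-0.22 = 0.25^-0.22 = 1.357
D / (0.0098 × 1.357) = 1160 / (0.01330) = 8.722 × 10^4
E = (8.722 × 10^4)^2.9674 = 4.579 × 10^14 J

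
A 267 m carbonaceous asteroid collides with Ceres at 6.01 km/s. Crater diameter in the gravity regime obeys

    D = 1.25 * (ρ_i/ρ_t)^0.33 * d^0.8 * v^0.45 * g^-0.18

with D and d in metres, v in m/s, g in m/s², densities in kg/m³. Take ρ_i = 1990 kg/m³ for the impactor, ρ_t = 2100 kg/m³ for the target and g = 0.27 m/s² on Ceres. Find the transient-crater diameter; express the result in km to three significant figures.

In SI units: v = 6010 m/s.
(ρ_i/ρ_t)^0.33 = (1990/2100)^0.33 = 0.9824
d^0.8 = 267^0.8 = 87.34
v^0.45 = 6010^0.45 = 50.18
g^-0.18 = 0.27^-0.18 = 1.266
D = 1.25 × 0.9824 × 87.34 × 50.18 × 1.266 = 6814 m
   = 6.814 km

D ≈ 6.81 km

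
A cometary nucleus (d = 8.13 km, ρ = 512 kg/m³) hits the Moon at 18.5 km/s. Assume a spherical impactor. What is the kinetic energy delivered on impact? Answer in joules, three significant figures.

d = 8130 m; v = 18500 m/s.
Mass m = (π/6) ρ d³ = (π/6) × 512 × (8130)³ = 1.441 × 10^14 kg
E = ½ m v² = 0.5 × 1.441 × 10^14 × (18500)² = 2.466 × 10^22 J

E ≈ 2.47 × 10^22 J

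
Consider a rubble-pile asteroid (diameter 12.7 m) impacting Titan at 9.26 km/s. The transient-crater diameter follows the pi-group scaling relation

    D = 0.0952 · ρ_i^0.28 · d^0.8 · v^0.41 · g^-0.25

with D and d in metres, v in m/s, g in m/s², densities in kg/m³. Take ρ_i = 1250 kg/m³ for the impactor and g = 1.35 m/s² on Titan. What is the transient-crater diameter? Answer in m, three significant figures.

In SI units: v = 9260 m/s.
ρ_i^0.28 = 1250^0.28 = 7.364
d^0.8 = 12.7^0.8 = 7.639
v^0.41 = 9260^0.41 = 42.30
g^-0.25 = 1.35^-0.25 = 0.9277
D = 0.0952 × 7.364 × 7.639 × 42.30 × 0.9277 = 210.2 m

D ≈ 210 m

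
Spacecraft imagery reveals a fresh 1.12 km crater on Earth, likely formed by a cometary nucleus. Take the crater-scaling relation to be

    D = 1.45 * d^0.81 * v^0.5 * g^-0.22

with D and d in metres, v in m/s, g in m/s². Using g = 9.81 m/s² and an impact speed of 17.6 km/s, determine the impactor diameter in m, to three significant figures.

d ≈ 16.4 m

Rearranging for d: d = [D / (1.45 · 17600^0.5 · 9.81^-0.22)]^(1/0.81).
D = 1120 m.
17600^0.5 = 132.7
9.81^-0.22 = 0.6051
Denominator = 1.45 × 132.7 × 0.6051 = 116.4
D / 116.4 = 1120 / 116.4 = 9.622
d = 9.622^(1/0.81) = 9.622^1.2346 = 16.37 m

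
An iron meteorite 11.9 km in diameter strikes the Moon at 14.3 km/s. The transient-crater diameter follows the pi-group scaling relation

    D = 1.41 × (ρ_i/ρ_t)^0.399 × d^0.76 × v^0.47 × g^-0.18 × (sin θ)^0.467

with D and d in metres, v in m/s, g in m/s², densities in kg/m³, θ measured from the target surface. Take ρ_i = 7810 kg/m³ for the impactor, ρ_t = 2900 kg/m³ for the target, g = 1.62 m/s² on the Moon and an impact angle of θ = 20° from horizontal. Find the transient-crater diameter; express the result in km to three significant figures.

In SI units: d = 11900 m, v = 14300 m/s.
(ρ_i/ρ_t)^0.399 = (7810/2900)^0.399 = 1.485
d^0.76 = 11900^0.76 = 1251
v^0.47 = 14300^0.47 = 89.74
g^-0.18 = 1.62^-0.18 = 0.9168
(sin 20°)^0.467 = 0.3420^0.467 = 0.6059
D = 1.41 × 1.485 × 1251 × 89.74 × 0.9168 × 0.6059 = 1.306 × 10^5 m
   = 130.6 km

D ≈ 131 km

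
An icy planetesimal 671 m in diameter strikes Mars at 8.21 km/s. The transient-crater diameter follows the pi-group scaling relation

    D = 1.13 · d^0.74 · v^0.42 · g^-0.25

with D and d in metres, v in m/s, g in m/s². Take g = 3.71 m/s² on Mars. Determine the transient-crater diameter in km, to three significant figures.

In SI units: v = 8210 m/s.
d^0.74 = 671^0.74 = 123.5
v^0.42 = 8210^0.42 = 44.06
g^-0.25 = 3.71^-0.25 = 0.7205
D = 1.13 × 123.5 × 44.06 × 0.7205 = 4430 m
   = 4.430 km

D ≈ 4.43 km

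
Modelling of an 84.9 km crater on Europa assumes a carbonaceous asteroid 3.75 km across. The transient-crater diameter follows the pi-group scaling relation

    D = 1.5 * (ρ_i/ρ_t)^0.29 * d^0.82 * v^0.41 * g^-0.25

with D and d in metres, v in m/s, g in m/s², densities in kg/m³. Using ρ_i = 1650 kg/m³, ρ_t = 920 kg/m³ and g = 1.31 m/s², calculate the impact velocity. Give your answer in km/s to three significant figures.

Rearranging for v: v = [D / (1.5 · (1650/920)^0.29 · 3750^0.82 · 1.31^-0.25)]^(1/0.41).
D = 84900 m.
(1650/920)^0.29 = 1.185
3750^0.82 = 852.5
1.31^-0.25 = 0.9347
Denominator = 1.5 × 1.185 × 852.5 × 0.9347 = 1416
D / 1416 = 84900 / 1416 = 59.96
v = 59.96^(1/0.41) = 59.96^2.439 = 21687 m/s

v ≈ 21.7 km/s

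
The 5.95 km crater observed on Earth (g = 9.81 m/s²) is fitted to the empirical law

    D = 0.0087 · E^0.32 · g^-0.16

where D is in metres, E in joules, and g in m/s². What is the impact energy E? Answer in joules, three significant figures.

E ≈ 5.37 × 10^18 J

Rearranging: E = [D / (0.0087 · g^-0.16)]^(1/0.32).
D = 5950 m.
g^-0.16 = 9.81^-0.16 = 0.6940
D / (0.0087 × 0.6940) = 5950 / (6.038 × 10^-3) = 9.854 × 10^5
E = (9.854 × 10^5)^3.125 = 5.371 × 10^18 J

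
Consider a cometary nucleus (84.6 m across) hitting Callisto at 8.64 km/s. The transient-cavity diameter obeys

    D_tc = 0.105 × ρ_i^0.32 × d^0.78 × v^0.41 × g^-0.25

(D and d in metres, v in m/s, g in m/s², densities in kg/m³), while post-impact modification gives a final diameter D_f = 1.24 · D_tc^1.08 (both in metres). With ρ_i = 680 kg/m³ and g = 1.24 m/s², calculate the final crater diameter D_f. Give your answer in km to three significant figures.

v = 8640 m/s.
ρ_i^0.32 = 680^0.32 = 8.061
d^0.78 = 84.6^0.78 = 31.87
v^0.41 = 8640^0.41 = 41.11
g^-0.25 = 1.24^-0.25 = 0.9476
D_tc = 0.105 × 8.061 × 31.87 × 41.11 × 0.9476 = 1051 m
D_f = 1.24 × (1051)^1.08 = 2274 m
     = 2.274 km

D_f ≈ 2.27 km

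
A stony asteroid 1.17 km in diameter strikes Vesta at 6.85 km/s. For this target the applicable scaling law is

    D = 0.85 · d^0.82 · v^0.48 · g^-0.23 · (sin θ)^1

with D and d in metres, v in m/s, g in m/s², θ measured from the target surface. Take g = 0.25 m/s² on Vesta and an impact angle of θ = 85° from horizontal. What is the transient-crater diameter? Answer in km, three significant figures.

D ≈ 26.5 km

In SI units: d = 1170 m, v = 6850 m/s.
d^0.82 = 1170^0.82 = 328.0
v^0.48 = 6850^0.48 = 69.36
g^-0.23 = 0.25^-0.23 = 1.376
(sin 85°)^1 = 0.9962^1 = 0.9962
D = 0.85 × 328.0 × 69.36 × 1.376 × 0.9962 = 26507 m
   = 26.51 km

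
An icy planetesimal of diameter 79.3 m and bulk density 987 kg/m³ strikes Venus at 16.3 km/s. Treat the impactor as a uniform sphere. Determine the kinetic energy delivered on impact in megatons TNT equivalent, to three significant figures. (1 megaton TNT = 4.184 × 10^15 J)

E ≈ 8.18 Mt TNT

v = 16300 m/s.
Mass m = (π/6) ρ d³ = (π/6) × 987 × (79.3)³ = 2.577 × 10^8 kg
E = ½ m v² = 0.5 × 2.577 × 10^8 × (16300)² = 3.423 × 10^16 J
   = 3.423 × 10^16 / 4.184×10^15 = 8.181 Mt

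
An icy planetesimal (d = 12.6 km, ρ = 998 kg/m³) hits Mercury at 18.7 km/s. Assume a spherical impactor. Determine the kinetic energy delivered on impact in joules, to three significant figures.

E ≈ 1.83 × 10^23 J

d = 12600 m; v = 18700 m/s.
Mass m = (π/6) ρ d³ = (π/6) × 998 × (12600)³ = 1.045 × 10^15 kg
E = ½ m v² = 0.5 × 1.045 × 10^15 × (18700)² = 1.827 × 10^23 J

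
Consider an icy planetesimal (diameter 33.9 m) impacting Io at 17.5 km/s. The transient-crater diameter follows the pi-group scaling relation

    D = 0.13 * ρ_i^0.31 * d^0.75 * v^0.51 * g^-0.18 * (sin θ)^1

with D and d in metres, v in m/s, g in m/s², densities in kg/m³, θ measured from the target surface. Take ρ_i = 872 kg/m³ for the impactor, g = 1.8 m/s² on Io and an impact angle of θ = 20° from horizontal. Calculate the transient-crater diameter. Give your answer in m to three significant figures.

In SI units: v = 17500 m/s.
ρ_i^0.31 = 872^0.31 = 8.158
d^0.75 = 33.9^0.75 = 14.05
v^0.51 = 17500^0.51 = 145.9
g^-0.18 = 1.8^-0.18 = 0.8996
(sin 20°)^1 = 0.3420^1 = 0.3420
D = 0.13 × 8.158 × 14.05 × 145.9 × 0.8996 × 0.3420 = 668.9 m

D ≈ 669 m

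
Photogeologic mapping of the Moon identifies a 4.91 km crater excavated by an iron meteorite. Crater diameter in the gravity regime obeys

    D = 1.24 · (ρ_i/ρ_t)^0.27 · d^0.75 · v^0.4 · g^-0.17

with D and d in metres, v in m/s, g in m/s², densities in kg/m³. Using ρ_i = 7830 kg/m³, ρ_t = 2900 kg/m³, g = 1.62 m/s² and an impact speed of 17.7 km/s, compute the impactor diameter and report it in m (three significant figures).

Rearranging for d: d = [D / (1.24 · (7830/2900)^0.27 · 17700^0.4 · 1.62^-0.17)]^(1/0.75).
D = 4910 m.
(7830/2900)^0.27 = 1.308
17700^0.4 = 50.03
1.62^-0.17 = 0.9213
Denominator = 1.24 × 1.308 × 50.03 × 0.9213 = 74.76
D / 74.76 = 4910 / 74.76 = 65.68
d = 65.68^(1/0.75) = 65.68^1.3333 = 265.0 m

d ≈ 265 m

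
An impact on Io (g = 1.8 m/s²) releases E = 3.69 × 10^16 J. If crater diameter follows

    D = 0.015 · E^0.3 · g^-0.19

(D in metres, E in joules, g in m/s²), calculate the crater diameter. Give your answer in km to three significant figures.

E^0.3 = (3.69 × 10^16)^0.3 = 9.335 × 10^4
g^-0.19 = 1.8^-0.19 = 0.8943
D = 0.015 × 9.335 × 10^4 × 0.8943 = 1252 m
   = 1.252 km

D ≈ 1.25 km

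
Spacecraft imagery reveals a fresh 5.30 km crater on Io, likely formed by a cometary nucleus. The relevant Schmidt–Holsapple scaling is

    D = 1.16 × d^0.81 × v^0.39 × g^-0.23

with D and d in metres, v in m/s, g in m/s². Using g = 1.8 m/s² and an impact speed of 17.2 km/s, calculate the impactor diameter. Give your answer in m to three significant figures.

d ≈ 356 m

Rearranging for d: d = [D / (1.16 · 17200^0.39 · 1.8^-0.23)]^(1/0.81).
D = 5300 m.
17200^0.39 = 44.86
1.8^-0.23 = 0.8735
Denominator = 1.16 × 44.86 × 0.8735 = 45.45
D / 45.45 = 5300 / 45.45 = 116.6
d = 116.6^(1/0.81) = 116.6^1.2346 = 356.1 m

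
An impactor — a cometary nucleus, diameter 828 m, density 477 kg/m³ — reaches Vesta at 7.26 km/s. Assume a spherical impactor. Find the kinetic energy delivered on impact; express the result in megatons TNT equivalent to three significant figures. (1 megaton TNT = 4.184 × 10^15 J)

E ≈ 893 Mt TNT

v = 7260 m/s.
Mass m = (π/6) ρ d³ = (π/6) × 477 × (828)³ = 1.418 × 10^11 kg
E = ½ m v² = 0.5 × 1.418 × 10^11 × (7260)² = 3.737 × 10^18 J
   = 3.737 × 10^18 / 4.184×10^15 = 893.2 Mt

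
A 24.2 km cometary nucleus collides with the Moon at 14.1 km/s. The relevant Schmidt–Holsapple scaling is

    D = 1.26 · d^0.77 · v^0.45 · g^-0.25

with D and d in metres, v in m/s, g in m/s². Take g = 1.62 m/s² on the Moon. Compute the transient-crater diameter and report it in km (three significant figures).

In SI units: d = 24200 m, v = 14100 m/s.
d^0.77 = 24200^0.77 = 2374
v^0.45 = 14100^0.45 = 73.65
g^-0.25 = 1.62^-0.25 = 0.8864
D = 1.26 × 2374 × 73.65 × 0.8864 = 1.953 × 10^5 m
   = 195.3 km

D ≈ 195 km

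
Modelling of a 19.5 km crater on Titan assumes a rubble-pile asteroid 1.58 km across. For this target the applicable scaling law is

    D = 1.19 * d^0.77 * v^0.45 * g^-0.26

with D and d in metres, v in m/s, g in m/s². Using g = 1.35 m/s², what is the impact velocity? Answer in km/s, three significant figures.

v ≈ 9.28 km/s

Rearranging for v: v = [D / (1.19 · 1580^0.77 · 1.35^-0.26)]^(1/0.45).
D = 19500 m.
1580^0.77 = 290.4
1.35^-0.26 = 0.9249
Denominator = 1.19 × 290.4 × 0.9249 = 319.6
D / 319.6 = 19500 / 319.6 = 61.01
v = 61.01^(1/0.45) = 61.01^2.2222 = 9279 m/s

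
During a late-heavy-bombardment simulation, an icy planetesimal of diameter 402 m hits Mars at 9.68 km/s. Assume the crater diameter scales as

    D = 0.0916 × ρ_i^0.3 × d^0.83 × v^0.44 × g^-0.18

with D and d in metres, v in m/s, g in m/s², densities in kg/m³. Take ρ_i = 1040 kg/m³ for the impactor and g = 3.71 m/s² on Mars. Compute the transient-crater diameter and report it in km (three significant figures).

In SI units: v = 9680 m/s.
ρ_i^0.3 = 1040^0.3 = 8.037
d^0.83 = 402^0.83 = 145.0
v^0.44 = 9680^0.44 = 56.73
g^-0.18 = 3.71^-0.18 = 0.7898
D = 0.0916 × 8.037 × 145.0 × 56.73 × 0.7898 = 4783 m
   = 4.783 km

D ≈ 4.78 km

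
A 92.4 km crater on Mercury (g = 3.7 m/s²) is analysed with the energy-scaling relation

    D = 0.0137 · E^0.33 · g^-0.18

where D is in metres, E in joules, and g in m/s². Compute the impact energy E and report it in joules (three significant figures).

E ≈ 1.01 × 10^21 J

Rearranging: E = [D / (0.0137 · g^-0.18)]^(1/0.33).
D = 92400 m.
g^-0.18 = 3.7^-0.18 = 0.7902
D / (0.0137 × 0.7902) = 92400 / (0.01083) = 8.532 × 10^6
E = (8.532 × 10^6)^3.0303 = 1.007 × 10^21 J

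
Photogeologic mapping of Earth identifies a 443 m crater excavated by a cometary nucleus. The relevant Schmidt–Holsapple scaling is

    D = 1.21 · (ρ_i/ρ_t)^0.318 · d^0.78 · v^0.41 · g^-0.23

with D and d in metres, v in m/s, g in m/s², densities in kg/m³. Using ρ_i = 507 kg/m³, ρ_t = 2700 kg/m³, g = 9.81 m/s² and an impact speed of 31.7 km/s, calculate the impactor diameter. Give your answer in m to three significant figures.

Rearranging for d: d = [D / (1.21 · (507/2700)^0.318 · 31700^0.41 · 9.81^-0.23)]^(1/0.78).
(507/2700)^0.318 = 0.5875
31700^0.41 = 70.05
9.81^-0.23 = 0.5914
Denominator = 1.21 × 0.5875 × 70.05 × 0.5914 = 29.45
D / 29.45 = 443 / 29.45 = 15.04
d = 15.04^(1/0.78) = 15.04^1.2821 = 32.31 m

d ≈ 32.3 m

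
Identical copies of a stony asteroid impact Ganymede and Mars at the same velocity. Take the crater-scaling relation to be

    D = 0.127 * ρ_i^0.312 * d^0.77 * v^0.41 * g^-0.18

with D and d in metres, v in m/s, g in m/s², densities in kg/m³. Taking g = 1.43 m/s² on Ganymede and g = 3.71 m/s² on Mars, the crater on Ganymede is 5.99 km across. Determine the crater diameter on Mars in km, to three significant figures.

All impactor-dependent factors cancel in the ratio, leaving D_Mars/D_Ganymede = (g_Mars/g_Ganymede)^-0.18.
(3.71/1.43)^-0.18 = 2.594^-0.18 = 0.8423
D_Mars = 0.8423 × 5.99 km = 5.05 km

D ≈ 5.05 km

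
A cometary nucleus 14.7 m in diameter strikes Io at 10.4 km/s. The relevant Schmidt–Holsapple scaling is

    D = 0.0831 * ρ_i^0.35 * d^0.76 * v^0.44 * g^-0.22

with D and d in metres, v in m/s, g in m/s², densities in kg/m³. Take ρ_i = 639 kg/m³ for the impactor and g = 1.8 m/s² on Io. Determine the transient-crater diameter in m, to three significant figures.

D ≈ 316 m

In SI units: v = 10400 m/s.
ρ_i^0.35 = 639^0.35 = 9.592
d^0.76 = 14.7^0.76 = 7.712
v^0.44 = 10400^0.44 = 58.55
g^-0.22 = 1.8^-0.22 = 0.8787
D = 0.0831 × 9.592 × 7.712 × 58.55 × 0.8787 = 316.3 m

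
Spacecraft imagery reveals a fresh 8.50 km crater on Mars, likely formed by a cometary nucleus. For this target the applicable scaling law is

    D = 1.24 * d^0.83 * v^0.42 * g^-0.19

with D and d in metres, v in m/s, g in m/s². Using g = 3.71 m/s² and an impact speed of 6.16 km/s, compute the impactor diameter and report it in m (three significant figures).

d ≈ 683 m

Rearranging for d: d = [D / (1.24 · 6160^0.42 · 3.71^-0.19)]^(1/0.83).
D = 8500 m.
6160^0.42 = 39.05
3.71^-0.19 = 0.7795
Denominator = 1.24 × 39.05 × 0.7795 = 37.74
D / 37.74 = 8500 / 37.74 = 225.2
d = 225.2^(1/0.83) = 225.2^1.2048 = 682.9 m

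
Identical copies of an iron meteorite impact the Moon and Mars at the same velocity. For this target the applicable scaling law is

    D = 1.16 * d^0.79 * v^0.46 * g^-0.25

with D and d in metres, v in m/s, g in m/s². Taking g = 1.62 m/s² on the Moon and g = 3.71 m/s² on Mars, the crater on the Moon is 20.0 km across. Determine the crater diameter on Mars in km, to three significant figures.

D ≈ 16.3 km

All impactor-dependent factors cancel in the ratio, leaving D_Mars/D_Moon = (g_Mars/g_Moon)^-0.25.
(3.71/1.62)^-0.25 = 2.290^-0.25 = 0.8129
D_Mars = 0.8129 × 20.0 km = 16.3 km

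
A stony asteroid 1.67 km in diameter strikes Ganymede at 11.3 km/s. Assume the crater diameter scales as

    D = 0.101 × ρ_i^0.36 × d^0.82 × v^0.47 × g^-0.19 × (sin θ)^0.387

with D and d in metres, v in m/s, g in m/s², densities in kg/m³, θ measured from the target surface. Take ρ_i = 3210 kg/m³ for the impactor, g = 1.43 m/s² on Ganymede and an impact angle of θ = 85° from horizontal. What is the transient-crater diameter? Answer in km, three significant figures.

In SI units: d = 1670 m, v = 11300 m/s.
ρ_i^0.36 = 3210^0.36 = 18.30
d^0.82 = 1670^0.82 = 439.2
v^0.47 = 11300^0.47 = 80.34
g^-0.19 = 1.43^-0.19 = 0.9343
(sin 85°)^0.387 = 0.9962^0.387 = 0.9985
D = 0.101 × 18.30 × 439.2 × 80.34 × 0.9343 × 0.9985 = 60842 m
   = 60.84 km

D ≈ 60.8 km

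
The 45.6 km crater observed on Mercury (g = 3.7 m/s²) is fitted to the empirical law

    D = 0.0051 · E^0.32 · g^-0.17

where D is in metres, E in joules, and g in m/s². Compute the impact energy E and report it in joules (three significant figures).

E ≈ 1.06 × 10^22 J

Rearranging: E = [D / (0.0051 · g^-0.17)]^(1/0.32).
D = 45600 m.
g^-0.17 = 3.7^-0.17 = 0.8006
D / (0.0051 × 0.8006) = 45600 / (4.083 × 10^-3) = 1.117 × 10^7
E = (1.117 × 10^7)^3.125 = 1.060 × 10^22 J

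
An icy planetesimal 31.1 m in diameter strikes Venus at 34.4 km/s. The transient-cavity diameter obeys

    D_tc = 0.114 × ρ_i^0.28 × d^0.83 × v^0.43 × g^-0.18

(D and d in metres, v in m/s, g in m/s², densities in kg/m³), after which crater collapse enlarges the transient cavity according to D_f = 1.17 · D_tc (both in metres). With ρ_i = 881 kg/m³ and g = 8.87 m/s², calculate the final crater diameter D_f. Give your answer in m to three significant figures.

v = 34400 m/s.
ρ_i^0.28 = 881^0.28 = 6.677
d^0.83 = 31.1^0.83 = 17.34
v^0.43 = 34400^0.43 = 89.27
g^-0.18 = 8.87^-0.18 = 0.6751
D_tc = 0.114 × 6.677 × 17.34 × 89.27 × 0.6751 = 795.4 m
D_f = 1.17 × 795.4 = 930.6 m

D_f ≈ 931 m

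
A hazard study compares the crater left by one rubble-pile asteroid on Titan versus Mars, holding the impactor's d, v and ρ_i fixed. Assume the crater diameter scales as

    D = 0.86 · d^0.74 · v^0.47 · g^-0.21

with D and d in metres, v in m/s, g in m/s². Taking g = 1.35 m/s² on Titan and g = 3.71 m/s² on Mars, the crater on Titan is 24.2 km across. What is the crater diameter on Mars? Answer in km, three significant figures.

All impactor-dependent factors cancel in the ratio, leaving D_Mars/D_Titan = (g_Mars/g_Titan)^-0.21.
(3.71/1.35)^-0.21 = 2.748^-0.21 = 0.8087
D_Mars = 0.8087 × 24.2 km = 19.6 km

D ≈ 19.6 km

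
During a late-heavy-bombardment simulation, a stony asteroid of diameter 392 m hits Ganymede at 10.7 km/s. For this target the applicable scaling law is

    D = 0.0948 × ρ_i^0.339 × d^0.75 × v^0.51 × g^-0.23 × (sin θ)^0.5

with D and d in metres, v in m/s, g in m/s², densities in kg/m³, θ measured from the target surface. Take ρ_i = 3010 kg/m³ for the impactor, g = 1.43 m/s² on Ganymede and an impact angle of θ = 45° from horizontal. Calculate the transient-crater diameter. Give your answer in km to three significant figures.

D ≈ 11.1 km

In SI units: v = 10700 m/s.
ρ_i^0.339 = 3010^0.339 = 15.11
d^0.75 = 392^0.75 = 88.10
v^0.51 = 10700^0.51 = 113.5
g^-0.23 = 1.43^-0.23 = 0.9210
(sin 45°)^0.5 = 0.7071^0.5 = 0.8409
D = 0.0948 × 15.11 × 88.10 × 113.5 × 0.9210 × 0.8409 = 11093 m
   = 11.09 km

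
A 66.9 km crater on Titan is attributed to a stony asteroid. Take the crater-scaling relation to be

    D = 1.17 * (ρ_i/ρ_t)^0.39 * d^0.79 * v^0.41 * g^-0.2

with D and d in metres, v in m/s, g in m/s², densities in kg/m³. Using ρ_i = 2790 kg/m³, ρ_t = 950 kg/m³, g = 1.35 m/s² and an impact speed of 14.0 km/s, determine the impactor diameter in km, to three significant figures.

d ≈ 4.70 km

Rearranging for d: d = [D / (1.17 · (2790/950)^0.39 · 14000^0.41 · 1.35^-0.2)]^(1/0.79).
D = 66900 m.
(2790/950)^0.39 = 1.522
14000^0.41 = 50.11
1.35^-0.2 = 0.9417
Denominator = 1.17 × 1.522 × 50.11 × 0.9417 = 84.03
D / 84.03 = 66900 / 84.03 = 796.1
d = 796.1^(1/0.79) = 796.1^1.2658 = 4699 m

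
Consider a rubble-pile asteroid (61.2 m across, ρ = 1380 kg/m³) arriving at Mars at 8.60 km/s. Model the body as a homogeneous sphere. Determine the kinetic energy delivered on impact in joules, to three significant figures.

E ≈ 6.12 × 10^15 J

v = 8600 m/s.
Mass m = (π/6) ρ d³ = (π/6) × 1380 × (61.2)³ = 1.656 × 10^8 kg
E = ½ m v² = 0.5 × 1.656 × 10^8 × (8600)² = 6.124 × 10^15 J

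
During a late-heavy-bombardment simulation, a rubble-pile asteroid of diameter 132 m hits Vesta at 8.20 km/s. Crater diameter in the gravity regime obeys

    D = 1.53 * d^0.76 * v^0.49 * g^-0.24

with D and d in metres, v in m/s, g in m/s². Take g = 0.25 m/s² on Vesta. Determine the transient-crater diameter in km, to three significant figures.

D ≈ 7.22 km

In SI units: v = 8200 m/s.
d^0.76 = 132^0.76 = 40.89
v^0.49 = 8200^0.49 = 82.75
g^-0.24 = 0.25^-0.24 = 1.395
D = 1.53 × 40.89 × 82.75 × 1.395 = 7222 m
   = 7.222 km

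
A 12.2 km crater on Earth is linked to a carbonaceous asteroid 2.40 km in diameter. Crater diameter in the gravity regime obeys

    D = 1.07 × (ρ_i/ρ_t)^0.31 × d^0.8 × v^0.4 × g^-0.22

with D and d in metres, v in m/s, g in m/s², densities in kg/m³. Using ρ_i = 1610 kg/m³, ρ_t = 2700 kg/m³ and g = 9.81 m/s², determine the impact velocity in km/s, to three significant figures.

Rearranging for v: v = [D / (1.07 · (1610/2700)^0.31 · 2400^0.8 · 9.81^-0.22)]^(1/0.4).
D = 12200 m.
(1610/2700)^0.31 = 0.8519
2400^0.8 = 506.0
9.81^-0.22 = 0.6051
Denominator = 1.07 × 0.8519 × 506.0 × 0.6051 = 279.1
D / 279.1 = 12200 / 279.1 = 43.71
v = 43.71^(1/0.4) = 43.71^2.5 = 12631 m/s

v ≈ 12.6 km/s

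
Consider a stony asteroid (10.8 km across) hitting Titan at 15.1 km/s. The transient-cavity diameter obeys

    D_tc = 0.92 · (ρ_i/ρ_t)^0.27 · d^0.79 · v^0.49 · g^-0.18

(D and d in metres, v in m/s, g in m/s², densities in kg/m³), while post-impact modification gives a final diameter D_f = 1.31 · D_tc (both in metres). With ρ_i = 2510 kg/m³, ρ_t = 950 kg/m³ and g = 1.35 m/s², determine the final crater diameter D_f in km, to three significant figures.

D_f ≈ 254 km

In SI: d = 10800 m, v = 15100 m/s.
(ρ_i/ρ_t)^0.27 = (2510/950)^0.27 = 1.300
d^0.79 = 10800^0.79 = 1536
v^0.49 = 15100^0.49 = 111.6
g^-0.18 = 1.35^-0.18 = 0.9474
D_tc = 0.92 × 1.300 × 1536 × 111.6 × 0.9474 = 1.942 × 10^5 m
D_f = 1.31 × 1.942 × 10^5 = 2.544 × 10^5 m
     = 254.4 km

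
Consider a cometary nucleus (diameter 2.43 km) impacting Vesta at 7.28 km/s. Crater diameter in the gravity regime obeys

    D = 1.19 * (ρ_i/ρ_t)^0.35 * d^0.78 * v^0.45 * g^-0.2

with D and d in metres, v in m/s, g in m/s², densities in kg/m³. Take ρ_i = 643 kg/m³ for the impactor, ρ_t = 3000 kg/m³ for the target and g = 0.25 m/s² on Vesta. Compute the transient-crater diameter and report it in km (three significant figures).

In SI units: d = 2430 m, v = 7280 m/s.
(ρ_i/ρ_t)^0.35 = (643/3000)^0.35 = 0.5833
d^0.78 = 2430^0.78 = 437.3
v^0.45 = 7280^0.45 = 54.70
g^-0.2 = 0.25^-0.2 = 1.320
D = 1.19 × 0.5833 × 437.3 × 54.70 × 1.320 = 21917 m
   = 21.92 km

D ≈ 21.9 km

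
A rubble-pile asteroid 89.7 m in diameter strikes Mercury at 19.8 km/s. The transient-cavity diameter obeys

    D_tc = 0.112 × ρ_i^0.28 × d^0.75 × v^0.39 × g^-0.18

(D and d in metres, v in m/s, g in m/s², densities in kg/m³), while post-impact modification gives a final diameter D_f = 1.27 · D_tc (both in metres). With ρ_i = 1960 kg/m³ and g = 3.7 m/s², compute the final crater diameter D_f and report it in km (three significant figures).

v = 19800 m/s.
ρ_i^0.28 = 1960^0.28 = 8.353
d^0.75 = 89.7^0.75 = 29.15
v^0.39 = 19800^0.39 = 47.39
g^-0.18 = 3.7^-0.18 = 0.7902
D_tc = 0.112 × 8.353 × 29.15 × 47.39 × 0.7902 = 1021 m
D_f = 1.27 × 1021 = 1297 m
     = 1.297 km

D_f ≈ 1.30 km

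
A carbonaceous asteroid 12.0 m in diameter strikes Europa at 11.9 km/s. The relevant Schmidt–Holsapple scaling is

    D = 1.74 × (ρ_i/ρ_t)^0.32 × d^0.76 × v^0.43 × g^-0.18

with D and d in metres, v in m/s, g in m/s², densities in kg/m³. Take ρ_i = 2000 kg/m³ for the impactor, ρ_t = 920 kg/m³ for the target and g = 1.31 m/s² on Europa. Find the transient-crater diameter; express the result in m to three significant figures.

In SI units: v = 11900 m/s.
(ρ_i/ρ_t)^0.32 = (2000/920)^0.32 = 1.282
d^0.76 = 12^0.76 = 6.610
v^0.43 = 11900^0.43 = 56.56
g^-0.18 = 1.31^-0.18 = 0.9526
D = 1.74 × 1.282 × 6.610 × 56.56 × 0.9526 = 794.4 m

D ≈ 794 m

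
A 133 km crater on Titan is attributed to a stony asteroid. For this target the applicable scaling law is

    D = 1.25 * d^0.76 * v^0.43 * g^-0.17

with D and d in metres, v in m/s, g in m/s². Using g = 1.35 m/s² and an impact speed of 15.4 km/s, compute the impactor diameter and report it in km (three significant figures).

d ≈ 18.8 km

Rearranging for d: d = [D / (1.25 · 15400^0.43 · 1.35^-0.17)]^(1/0.76).
D = 133000 m.
15400^0.43 = 63.19
1.35^-0.17 = 0.9503
Denominator = 1.25 × 63.19 × 0.9503 = 75.06
D / 75.06 = 133000 / 75.06 = 1772
d = 1772^(1/0.76) = 1772^1.3158 = 18807 m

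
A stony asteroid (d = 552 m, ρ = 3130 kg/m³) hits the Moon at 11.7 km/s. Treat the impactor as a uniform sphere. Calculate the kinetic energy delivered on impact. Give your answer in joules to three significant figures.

E ≈ 1.89 × 10^19 J

v = 11700 m/s.
Mass m = (π/6) ρ d³ = (π/6) × 3130 × (552)³ = 2.757 × 10^11 kg
E = ½ m v² = 0.5 × 2.757 × 10^11 × (11700)² = 1.887 × 10^19 J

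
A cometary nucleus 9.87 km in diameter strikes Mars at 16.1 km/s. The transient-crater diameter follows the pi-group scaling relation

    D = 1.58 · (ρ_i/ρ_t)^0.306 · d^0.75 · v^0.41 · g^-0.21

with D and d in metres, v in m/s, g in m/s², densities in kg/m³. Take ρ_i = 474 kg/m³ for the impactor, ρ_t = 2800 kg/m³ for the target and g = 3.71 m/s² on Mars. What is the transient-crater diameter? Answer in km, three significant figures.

D ≈ 36.6 km

In SI units: d = 9870 m, v = 16100 m/s.
(ρ_i/ρ_t)^0.306 = (474/2800)^0.306 = 0.5807
d^0.75 = 9870^0.75 = 990.2
v^0.41 = 16100^0.41 = 53.06
g^-0.21 = 3.71^-0.21 = 0.7593
D = 1.58 × 0.5807 × 990.2 × 53.06 × 0.7593 = 36603 m
   = 36.60 km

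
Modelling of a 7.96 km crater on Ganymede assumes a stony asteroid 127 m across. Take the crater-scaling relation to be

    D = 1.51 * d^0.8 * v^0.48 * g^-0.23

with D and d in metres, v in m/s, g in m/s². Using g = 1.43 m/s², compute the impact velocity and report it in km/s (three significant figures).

v ≈ 21.0 km/s

Rearranging for v: v = [D / (1.51 · 127^0.8 · 1.43^-0.23)]^(1/0.48).
D = 7960 m.
127^0.8 = 48.20
1.43^-0.23 = 0.9210
Denominator = 1.51 × 48.20 × 0.9210 = 67.03
D / 67.03 = 7960 / 67.03 = 118.8
v = 118.8^(1/0.48) = 118.8^2.0833 = 21012 m/s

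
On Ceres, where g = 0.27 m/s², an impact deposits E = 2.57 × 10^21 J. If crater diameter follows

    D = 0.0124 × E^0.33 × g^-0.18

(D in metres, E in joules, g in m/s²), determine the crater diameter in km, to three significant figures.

D ≈ 182 km

E^0.33 = (2.57 × 10^21)^0.33 = 1.162 × 10^7
g^-0.18 = 0.27^-0.18 = 1.266
D = 0.0124 × 1.162 × 10^7 × 1.266 = 1.824 × 10^5 m
   = 182.4 km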